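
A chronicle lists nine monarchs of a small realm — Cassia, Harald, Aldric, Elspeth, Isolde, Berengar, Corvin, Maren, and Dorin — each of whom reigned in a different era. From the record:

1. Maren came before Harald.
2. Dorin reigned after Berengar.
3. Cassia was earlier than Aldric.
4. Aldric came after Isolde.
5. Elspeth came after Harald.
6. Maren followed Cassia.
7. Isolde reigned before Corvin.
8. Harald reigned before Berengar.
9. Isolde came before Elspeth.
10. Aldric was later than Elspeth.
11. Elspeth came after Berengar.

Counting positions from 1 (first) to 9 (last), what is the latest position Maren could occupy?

Maren must come before Aldric, Berengar, Dorin, Elspeth, and Harald — 5 rulers forced after them.
Everything else can be placed before Maren in some valid order, so Maren can sit as late as position 9 − 5 = 4.

4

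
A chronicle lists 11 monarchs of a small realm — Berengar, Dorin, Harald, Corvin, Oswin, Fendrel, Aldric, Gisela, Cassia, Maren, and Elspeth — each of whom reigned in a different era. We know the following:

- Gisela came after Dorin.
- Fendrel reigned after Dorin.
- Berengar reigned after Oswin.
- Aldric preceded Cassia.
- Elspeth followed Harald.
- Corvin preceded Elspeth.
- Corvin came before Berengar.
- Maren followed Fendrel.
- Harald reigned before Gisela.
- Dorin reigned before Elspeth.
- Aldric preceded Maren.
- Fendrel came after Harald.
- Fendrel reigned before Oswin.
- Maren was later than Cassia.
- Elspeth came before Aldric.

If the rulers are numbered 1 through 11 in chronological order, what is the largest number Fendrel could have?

Fendrel must come before Berengar, Maren, and Oswin — 3 rulers forced after them.
Everything else can be placed before Fendrel in some valid order, so Fendrel can sit as late as position 11 − 3 = 8.

8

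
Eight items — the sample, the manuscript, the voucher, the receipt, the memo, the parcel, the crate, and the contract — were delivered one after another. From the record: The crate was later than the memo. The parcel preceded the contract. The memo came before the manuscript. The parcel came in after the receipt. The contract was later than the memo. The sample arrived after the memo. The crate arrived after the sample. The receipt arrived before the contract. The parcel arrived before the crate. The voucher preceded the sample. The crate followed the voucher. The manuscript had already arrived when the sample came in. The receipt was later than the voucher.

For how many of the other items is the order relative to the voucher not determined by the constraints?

Forced after the voucher: the contract, the crate, the parcel, the receipt, and the sample.
That leaves the manuscript and the memo with no forced order relative to the voucher — 2.

2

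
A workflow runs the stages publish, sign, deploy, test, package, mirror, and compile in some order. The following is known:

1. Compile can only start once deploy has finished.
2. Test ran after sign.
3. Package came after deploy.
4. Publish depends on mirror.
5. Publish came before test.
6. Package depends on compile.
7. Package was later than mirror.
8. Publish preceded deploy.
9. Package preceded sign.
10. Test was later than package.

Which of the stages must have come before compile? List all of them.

deploy, mirror, publish

Directly stated before compile: deploy.
Mirror reaches compile via mirror → publish → deploy → compile.
Publish reaches compile via publish → deploy → compile.
No chain forces package (or any of the others) ahead of compile.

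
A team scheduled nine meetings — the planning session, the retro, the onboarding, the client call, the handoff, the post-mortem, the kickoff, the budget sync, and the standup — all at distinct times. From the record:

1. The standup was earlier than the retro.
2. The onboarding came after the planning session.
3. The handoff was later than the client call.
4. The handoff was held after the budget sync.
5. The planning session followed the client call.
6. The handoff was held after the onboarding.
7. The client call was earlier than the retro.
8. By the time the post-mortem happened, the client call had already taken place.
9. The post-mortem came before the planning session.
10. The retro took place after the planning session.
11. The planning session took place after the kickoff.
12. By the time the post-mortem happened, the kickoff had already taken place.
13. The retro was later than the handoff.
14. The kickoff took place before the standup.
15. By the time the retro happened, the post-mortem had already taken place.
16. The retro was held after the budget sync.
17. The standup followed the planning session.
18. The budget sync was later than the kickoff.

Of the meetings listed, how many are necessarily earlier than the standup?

Directly stated before the standup: the kickoff and the planning session.
The client call reaches the standup via the client call → the planning session → the standup.
The post-mortem reaches the standup via the post-mortem → the planning session → the standup.
That's the client call, the kickoff, the planning session, and the post-mortem — 4 in all.

4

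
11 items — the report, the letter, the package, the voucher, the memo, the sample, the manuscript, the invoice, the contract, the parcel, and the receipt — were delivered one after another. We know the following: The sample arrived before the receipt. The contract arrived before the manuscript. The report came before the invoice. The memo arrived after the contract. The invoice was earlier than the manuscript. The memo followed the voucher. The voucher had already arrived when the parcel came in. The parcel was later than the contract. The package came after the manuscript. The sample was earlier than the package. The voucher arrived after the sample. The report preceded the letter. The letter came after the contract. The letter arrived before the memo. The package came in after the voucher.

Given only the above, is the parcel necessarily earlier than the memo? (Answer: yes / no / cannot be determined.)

cannot be determined

No chain of stated constraints runs from the parcel to the memo, and none runs from the memo to the parcel either.
So the relative order of the parcel and the memo is not fixed by the given facts.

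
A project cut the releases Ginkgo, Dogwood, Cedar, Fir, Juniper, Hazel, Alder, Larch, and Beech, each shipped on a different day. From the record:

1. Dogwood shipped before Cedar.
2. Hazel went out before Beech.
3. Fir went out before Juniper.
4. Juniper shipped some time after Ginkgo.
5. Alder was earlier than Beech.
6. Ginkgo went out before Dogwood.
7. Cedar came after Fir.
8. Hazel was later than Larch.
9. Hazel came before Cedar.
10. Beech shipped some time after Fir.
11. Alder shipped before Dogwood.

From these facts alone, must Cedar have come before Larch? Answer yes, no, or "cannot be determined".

Tracing the constraints gives Larch → Hazel → Cedar, so Larch must come before Cedar.
That means Cedar cannot be before Larch.

no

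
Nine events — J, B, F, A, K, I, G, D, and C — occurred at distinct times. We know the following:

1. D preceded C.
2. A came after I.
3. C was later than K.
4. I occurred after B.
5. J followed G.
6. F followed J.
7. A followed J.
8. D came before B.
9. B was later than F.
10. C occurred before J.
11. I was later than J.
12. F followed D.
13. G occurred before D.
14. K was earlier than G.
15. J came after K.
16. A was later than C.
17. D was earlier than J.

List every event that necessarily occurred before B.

Directly stated before B: D and F.
C reaches B via C → J → F → B.
G reaches B via G → D → B.
J reaches B via J → F → B.
Likewise K reaches B by chaining the stated constraints.
No chain forces I (or any of the others) ahead of B.

C, D, F, G, J, K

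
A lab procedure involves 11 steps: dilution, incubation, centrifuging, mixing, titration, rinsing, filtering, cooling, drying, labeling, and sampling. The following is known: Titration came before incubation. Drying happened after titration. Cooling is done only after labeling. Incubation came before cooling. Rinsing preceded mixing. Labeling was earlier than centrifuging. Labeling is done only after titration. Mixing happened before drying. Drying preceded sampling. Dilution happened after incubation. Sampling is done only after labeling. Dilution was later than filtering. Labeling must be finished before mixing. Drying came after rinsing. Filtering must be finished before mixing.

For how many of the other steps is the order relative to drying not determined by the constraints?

4

Forced before drying: filtering, labeling, mixing, rinsing, and titration; forced after drying: sampling.
That leaves centrifuging, cooling, dilution, and incubation with no forced order relative to drying — 4.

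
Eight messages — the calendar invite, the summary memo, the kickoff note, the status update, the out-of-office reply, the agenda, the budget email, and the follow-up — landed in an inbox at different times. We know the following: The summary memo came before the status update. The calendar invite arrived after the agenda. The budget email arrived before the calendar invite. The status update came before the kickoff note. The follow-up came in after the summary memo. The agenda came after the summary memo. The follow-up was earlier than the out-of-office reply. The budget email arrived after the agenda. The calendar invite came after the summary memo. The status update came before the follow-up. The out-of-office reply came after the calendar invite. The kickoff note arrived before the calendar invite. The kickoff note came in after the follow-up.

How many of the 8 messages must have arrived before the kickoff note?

3

Directly stated before the kickoff note: the follow-up and the status update.
The summary memo reaches the kickoff note via the summary memo → the follow-up → the kickoff note.
That's the follow-up, the status update, and the summary memo — 3 in all.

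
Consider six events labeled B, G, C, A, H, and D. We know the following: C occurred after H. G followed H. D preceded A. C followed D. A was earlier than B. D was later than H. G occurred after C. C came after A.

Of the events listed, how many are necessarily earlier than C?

Directly stated before C: A, D, and H.
No chain forces B (or any of the others) ahead of C.
That's A, D, and H — 3 in all.

3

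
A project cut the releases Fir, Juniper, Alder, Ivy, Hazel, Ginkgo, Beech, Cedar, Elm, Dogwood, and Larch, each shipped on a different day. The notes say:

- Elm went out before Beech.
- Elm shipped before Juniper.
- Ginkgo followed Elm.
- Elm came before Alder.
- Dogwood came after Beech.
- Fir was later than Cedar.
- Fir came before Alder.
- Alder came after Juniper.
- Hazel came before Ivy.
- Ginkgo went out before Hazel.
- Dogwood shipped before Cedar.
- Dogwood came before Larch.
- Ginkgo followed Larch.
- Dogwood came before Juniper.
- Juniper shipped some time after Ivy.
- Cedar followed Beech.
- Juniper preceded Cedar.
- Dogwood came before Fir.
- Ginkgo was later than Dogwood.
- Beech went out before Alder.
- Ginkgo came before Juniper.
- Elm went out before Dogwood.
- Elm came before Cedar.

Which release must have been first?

Elm has a chain of constraints placing it before every other release, so Elm must be first.

Elm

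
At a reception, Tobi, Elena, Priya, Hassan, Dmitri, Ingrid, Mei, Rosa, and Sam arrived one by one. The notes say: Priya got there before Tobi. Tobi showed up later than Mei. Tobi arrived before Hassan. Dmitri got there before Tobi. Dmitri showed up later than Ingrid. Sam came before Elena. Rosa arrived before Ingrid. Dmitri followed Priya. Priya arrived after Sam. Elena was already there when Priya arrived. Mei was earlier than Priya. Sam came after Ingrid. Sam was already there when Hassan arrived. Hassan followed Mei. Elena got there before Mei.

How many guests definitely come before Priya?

5

Directly stated before Priya: Elena, Mei, and Sam.
Ingrid reaches Priya via Ingrid → Sam → Priya.
Rosa reaches Priya via Rosa → Ingrid → Sam → Priya.
No chain forces Tobi (or any of the others) ahead of Priya.
That's Elena, Ingrid, Mei, Rosa, and Sam — 5 in all.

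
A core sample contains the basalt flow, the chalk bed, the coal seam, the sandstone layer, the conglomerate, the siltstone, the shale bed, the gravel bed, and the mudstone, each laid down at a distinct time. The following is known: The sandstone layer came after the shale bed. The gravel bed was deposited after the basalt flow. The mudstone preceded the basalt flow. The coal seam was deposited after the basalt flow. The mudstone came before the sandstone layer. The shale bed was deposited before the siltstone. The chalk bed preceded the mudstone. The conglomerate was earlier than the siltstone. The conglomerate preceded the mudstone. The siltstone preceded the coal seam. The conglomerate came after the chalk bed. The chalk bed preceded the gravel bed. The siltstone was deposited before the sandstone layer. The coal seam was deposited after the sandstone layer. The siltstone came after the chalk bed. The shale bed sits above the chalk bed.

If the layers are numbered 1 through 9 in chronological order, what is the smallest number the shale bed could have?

2

The chalk bed must come before the shale bed — 1 forced predecessor.
Nothing else is forced ahead of the shale bed, so its earliest slot is position 1 + 1 = 2.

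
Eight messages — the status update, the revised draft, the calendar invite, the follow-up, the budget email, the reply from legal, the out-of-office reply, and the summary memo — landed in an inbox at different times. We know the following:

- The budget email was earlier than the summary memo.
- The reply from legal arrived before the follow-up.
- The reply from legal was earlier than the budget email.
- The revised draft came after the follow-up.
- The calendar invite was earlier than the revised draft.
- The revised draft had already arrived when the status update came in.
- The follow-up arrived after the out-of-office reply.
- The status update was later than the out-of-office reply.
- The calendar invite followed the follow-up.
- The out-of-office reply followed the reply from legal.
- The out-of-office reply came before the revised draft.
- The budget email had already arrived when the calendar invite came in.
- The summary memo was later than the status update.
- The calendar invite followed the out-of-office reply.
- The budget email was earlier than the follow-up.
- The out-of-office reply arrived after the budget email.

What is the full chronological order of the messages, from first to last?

the reply from legal, the budget email, the out-of-office reply, the follow-up, the calendar invite, the revised draft, the status update, the summary memo

The constraints fix every adjacent pair, so only one ordering works:
the reply from legal → the budget email → the out-of-office reply → the follow-up → the calendar invite → the revised draft → the status update → the summary memo.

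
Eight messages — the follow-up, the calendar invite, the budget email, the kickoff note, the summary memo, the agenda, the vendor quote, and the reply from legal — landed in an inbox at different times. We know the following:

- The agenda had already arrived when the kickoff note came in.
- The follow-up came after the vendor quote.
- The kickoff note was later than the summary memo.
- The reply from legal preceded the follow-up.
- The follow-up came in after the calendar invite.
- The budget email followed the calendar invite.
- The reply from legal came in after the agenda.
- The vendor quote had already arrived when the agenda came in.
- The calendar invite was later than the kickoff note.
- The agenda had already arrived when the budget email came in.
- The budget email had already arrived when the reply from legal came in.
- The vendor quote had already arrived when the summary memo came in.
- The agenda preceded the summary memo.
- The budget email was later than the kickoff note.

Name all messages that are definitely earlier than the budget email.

Directly stated before the budget email: the agenda, the calendar invite, and the kickoff note.
The summary memo reaches the budget email via the summary memo → the kickoff note → the budget email.
The vendor quote reaches the budget email via the vendor quote → the agenda → the budget email.
No chain forces the follow-up (or any of the others) ahead of the budget email.

the agenda, the calendar invite, the kickoff note, the summary memo, the vendor quote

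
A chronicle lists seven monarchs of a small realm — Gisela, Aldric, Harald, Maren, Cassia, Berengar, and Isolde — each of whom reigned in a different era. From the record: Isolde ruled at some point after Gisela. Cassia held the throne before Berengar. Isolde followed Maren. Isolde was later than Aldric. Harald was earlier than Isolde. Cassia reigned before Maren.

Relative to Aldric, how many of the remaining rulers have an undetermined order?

Forced after Aldric: Isolde.
That leaves Berengar, Cassia, Gisela, Harald, and Maren with no forced order relative to Aldric — 5.

5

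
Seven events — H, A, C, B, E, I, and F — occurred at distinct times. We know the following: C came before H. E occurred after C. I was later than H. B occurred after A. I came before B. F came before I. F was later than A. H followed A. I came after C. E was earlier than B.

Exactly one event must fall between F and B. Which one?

I

Tracing the constraints gives F → I → B, so I sits after F and before B.
No other event is forced both after F and before B.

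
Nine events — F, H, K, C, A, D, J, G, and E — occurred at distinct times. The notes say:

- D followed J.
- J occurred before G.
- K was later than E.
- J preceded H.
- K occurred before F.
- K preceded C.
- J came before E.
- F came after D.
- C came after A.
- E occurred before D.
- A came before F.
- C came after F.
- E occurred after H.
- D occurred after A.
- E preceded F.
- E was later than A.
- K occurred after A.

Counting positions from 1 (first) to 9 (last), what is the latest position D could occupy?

7

D must come before C and F — 2 events forced after it.
Everything else can be placed before D in some valid order, so D can sit as late as position 9 − 2 = 7.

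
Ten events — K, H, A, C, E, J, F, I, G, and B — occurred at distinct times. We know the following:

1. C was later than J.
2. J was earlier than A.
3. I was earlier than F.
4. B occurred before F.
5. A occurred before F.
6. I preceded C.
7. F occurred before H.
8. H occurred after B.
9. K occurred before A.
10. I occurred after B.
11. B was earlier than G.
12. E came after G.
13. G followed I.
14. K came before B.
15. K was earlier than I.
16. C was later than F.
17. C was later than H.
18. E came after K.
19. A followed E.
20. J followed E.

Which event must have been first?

K has a chain of constraints placing it before every other event, so K must be first.

K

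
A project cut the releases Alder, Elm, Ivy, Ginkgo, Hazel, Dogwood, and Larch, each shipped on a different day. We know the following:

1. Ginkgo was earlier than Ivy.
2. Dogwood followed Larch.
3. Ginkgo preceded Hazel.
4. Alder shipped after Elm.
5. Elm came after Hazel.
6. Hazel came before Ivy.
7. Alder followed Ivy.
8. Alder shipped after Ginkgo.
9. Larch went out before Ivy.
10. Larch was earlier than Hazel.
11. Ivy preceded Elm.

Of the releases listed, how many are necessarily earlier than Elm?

Directly stated before Elm: Hazel and Ivy.
Ginkgo reaches Elm via Ginkgo → Hazel → Elm.
Larch reaches Elm via Larch → Hazel → Elm.
No chain forces Alder (or any of the others) ahead of Elm.
That's Ginkgo, Hazel, Ivy, and Larch — 4 in all.

4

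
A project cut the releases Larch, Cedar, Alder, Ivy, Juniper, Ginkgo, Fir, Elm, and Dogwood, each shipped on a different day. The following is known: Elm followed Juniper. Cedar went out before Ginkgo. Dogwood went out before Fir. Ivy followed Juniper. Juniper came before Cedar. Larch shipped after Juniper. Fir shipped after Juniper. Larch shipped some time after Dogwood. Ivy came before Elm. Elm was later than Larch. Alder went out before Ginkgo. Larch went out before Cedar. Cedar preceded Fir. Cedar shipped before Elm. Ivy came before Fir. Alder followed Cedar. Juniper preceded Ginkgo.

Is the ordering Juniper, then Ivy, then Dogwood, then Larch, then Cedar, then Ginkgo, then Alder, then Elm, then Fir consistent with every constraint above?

The constraints require Alder before Ginkgo, but in the proposed sequence Ginkgo appears ahead of Alder. That one violation is enough.

no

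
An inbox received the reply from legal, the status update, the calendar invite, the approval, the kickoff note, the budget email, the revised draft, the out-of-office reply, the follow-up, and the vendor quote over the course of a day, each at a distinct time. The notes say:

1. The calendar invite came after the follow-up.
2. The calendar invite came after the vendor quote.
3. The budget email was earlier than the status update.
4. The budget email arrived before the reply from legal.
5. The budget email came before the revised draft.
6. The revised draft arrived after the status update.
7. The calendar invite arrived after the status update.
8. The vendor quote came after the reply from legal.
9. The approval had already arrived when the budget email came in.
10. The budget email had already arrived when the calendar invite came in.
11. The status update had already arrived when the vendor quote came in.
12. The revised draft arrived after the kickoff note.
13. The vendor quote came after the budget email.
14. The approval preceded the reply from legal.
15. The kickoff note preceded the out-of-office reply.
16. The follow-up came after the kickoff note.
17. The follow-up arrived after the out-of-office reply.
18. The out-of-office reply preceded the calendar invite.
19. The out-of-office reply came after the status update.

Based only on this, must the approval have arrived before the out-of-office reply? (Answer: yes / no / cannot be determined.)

Chain the constraints: the approval → the budget email → the status update → the out-of-office reply. Each link is directly stated, so the approval comes before the out-of-office reply.

yes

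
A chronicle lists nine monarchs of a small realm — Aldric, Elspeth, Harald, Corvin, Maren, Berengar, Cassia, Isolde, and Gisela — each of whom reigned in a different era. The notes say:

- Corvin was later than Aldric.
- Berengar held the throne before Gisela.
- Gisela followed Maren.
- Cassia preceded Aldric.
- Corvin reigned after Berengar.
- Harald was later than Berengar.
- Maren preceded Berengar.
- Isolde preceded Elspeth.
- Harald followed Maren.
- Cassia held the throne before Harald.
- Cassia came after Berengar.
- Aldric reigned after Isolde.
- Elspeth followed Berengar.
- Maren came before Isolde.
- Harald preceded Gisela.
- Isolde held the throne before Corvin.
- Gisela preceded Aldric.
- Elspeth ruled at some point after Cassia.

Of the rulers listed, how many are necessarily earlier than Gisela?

Directly stated before Gisela: Berengar, Harald, and Maren.
Cassia reaches Gisela via Cassia → Harald → Gisela.
No chain forces Isolde (or any of the others) ahead of Gisela.
That's Berengar, Cassia, Harald, and Maren — 4 in all.

4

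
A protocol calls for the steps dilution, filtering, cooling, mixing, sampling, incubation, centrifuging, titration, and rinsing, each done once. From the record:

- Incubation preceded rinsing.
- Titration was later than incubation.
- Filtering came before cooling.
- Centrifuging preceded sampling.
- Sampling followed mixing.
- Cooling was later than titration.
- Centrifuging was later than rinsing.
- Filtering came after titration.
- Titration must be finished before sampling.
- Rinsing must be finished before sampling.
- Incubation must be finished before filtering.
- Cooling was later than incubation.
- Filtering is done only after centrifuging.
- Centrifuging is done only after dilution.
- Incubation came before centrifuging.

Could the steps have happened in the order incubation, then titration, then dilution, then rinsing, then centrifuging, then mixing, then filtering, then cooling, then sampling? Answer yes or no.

Check each stated constraint against the proposed order — e.g. incubation is ahead of cooling; titration is ahead of sampling. Every pair is in the required order; nothing is violated.

yes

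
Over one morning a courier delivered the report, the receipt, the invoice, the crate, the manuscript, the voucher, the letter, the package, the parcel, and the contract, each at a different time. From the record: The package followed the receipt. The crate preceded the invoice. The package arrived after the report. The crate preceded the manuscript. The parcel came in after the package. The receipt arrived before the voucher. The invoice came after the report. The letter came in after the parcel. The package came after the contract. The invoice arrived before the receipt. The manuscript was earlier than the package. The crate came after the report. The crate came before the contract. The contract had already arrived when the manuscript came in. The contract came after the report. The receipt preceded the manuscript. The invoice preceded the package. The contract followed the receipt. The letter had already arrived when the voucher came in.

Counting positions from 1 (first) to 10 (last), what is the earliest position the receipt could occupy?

The crate, the invoice, and the report must all come before the receipt — 3 forced predecessors.
Nothing else is forced ahead of the receipt, so its earliest slot is position 3 + 1 = 4.

4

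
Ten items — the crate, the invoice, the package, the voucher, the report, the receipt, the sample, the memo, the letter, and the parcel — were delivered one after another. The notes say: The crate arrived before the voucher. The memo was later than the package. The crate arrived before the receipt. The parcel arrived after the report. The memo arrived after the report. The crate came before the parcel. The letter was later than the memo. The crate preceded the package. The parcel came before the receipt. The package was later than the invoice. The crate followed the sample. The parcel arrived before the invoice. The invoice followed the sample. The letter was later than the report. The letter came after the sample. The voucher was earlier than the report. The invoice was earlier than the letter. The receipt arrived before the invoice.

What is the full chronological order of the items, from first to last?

The constraints fix every adjacent pair, so only one ordering works:
the sample → the crate → the voucher → the report → the parcel → the receipt → the invoice → the package → the memo → the letter.

the sample, the crate, the voucher, the report, the parcel, the receipt, the invoice, the package, the memo, the letter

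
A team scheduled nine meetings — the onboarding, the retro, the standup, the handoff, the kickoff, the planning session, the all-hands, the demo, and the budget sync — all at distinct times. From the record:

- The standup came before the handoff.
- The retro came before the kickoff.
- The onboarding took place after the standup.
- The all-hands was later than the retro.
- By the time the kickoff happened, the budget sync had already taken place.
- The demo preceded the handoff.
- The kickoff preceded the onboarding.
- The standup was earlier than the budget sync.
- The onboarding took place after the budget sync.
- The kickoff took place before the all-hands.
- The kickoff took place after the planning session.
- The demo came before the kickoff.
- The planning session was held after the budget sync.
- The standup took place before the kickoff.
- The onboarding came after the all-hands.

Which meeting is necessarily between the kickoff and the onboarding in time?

the all-hands

Tracing the constraints gives the kickoff → the all-hands → the onboarding, so the all-hands sits after the kickoff and before the onboarding.
No other meeting is forced both after the kickoff and before the onboarding.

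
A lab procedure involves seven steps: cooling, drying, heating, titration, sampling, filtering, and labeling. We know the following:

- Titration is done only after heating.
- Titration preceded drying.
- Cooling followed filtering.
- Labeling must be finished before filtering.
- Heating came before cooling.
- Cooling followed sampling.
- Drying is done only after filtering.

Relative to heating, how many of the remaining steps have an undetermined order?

Forced after heating: cooling, drying, and titration.
That leaves filtering, labeling, and sampling with no forced order relative to heating — 3.

3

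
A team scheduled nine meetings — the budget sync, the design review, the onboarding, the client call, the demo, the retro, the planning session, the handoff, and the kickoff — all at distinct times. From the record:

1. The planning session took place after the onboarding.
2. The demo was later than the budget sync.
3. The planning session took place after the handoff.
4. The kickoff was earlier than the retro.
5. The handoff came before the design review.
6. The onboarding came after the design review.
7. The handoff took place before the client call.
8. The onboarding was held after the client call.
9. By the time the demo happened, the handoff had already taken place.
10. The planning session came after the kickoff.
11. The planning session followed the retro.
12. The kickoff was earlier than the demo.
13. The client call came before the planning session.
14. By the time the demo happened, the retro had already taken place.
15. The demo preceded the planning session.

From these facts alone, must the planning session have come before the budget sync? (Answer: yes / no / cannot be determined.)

no

Tracing the constraints gives the budget sync → the demo → the planning session, so the budget sync must come before the planning session.
That means the planning session cannot be before the budget sync.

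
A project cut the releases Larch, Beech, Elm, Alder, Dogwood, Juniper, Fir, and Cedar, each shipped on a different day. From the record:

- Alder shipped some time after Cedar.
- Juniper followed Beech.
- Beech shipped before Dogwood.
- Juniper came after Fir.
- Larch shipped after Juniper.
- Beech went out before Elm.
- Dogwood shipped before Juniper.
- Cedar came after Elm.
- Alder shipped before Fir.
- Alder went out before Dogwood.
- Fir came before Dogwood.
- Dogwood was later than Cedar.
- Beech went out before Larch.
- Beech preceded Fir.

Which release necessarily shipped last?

Larch

Every other release has a chain of constraints placing it before Larch, so Larch is last.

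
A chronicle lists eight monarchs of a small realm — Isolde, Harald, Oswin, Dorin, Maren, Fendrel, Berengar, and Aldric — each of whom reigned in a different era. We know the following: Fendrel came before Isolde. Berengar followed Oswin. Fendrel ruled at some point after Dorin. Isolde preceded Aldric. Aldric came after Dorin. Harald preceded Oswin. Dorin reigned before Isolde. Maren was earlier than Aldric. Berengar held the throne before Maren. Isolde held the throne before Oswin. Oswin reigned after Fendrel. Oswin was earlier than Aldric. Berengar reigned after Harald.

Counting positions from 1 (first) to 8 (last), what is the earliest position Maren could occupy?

Berengar, Dorin, Fendrel, Harald, Isolde, and Oswin must all come before Maren — 6 forced predecessors.
Nothing else is forced ahead of Maren, so their earliest slot is position 6 + 1 = 7.

7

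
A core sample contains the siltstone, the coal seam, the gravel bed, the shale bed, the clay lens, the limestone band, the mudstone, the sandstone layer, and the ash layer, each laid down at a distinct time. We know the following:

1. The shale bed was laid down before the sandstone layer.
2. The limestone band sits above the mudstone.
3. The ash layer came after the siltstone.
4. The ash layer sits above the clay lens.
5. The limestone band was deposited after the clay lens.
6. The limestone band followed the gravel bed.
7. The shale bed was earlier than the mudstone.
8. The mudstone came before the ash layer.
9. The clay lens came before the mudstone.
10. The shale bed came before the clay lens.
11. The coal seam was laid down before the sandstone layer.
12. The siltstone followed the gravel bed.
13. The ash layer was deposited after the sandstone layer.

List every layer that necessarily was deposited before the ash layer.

Directly stated before the ash layer: the clay lens, the mudstone, the sandstone layer, and the siltstone.
The coal seam reaches the ash layer via the coal seam → the sandstone layer → the ash layer.
The gravel bed reaches the ash layer via the gravel bed → the siltstone → the ash layer.
The shale bed reaches the ash layer via the shale bed → the mudstone → the ash layer.

the clay lens, the coal seam, the gravel bed, the mudstone, the sandstone layer, the shale bed, the siltstone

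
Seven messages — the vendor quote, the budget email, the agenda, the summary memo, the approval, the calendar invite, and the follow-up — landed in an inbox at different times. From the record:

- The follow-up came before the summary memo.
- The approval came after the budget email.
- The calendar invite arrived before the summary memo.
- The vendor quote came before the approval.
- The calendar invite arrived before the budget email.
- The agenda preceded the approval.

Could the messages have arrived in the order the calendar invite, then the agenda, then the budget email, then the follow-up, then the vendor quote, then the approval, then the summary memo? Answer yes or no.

Check each stated constraint against the proposed order — e.g. the agenda is ahead of the approval; the calendar invite is ahead of the summary memo. Every pair is in the required order; nothing is violated.

yes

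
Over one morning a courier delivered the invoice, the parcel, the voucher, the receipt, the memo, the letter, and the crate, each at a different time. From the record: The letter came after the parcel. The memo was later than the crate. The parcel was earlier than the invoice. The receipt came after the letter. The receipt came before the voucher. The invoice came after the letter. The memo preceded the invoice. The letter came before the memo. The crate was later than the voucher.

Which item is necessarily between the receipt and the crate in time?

Tracing the constraints gives the receipt → the voucher → the crate, so the voucher sits after the receipt and before the crate.
No other item is forced both after the receipt and before the crate.

the voucher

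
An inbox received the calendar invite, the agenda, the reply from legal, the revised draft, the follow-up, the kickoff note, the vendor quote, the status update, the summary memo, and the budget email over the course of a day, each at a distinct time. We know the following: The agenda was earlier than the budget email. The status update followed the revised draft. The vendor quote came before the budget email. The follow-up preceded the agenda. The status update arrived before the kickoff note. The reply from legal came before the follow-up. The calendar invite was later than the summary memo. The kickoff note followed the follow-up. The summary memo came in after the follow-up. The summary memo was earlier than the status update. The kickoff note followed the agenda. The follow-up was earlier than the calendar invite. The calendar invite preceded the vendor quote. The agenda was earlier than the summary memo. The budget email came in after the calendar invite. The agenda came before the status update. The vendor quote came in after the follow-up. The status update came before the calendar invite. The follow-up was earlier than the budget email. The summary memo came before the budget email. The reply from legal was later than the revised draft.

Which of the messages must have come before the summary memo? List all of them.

the agenda, the follow-up, the reply from legal, the revised draft

Directly stated before the summary memo: the agenda and the follow-up.
The reply from legal reaches the summary memo via the reply from legal → the follow-up → the summary memo.
The revised draft reaches the summary memo via the revised draft → the reply from legal → the follow-up → the summary memo.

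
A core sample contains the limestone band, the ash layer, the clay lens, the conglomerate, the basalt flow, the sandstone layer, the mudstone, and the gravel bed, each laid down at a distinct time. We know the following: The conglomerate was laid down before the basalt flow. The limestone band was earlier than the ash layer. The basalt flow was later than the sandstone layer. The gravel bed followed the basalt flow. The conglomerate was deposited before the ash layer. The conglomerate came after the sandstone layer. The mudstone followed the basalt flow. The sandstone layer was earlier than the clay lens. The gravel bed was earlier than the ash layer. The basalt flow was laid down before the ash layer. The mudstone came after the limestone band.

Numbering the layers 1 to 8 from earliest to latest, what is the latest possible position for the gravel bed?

7

The gravel bed must come before the ash layer — 1 layer forced after it.
Everything else can be placed before the gravel bed in some valid order, so the gravel bed can sit as late as position 8 − 1 = 7.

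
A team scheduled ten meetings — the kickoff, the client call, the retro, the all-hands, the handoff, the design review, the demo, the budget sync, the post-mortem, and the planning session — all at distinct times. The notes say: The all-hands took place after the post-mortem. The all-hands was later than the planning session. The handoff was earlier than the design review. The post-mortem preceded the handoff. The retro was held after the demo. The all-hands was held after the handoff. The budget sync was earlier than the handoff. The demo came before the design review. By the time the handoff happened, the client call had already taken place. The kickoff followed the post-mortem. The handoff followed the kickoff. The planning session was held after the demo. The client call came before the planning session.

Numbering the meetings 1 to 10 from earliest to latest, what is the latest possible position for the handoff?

The handoff must come before the all-hands and the design review — 2 meetings forced after it.
Everything else can be placed before the handoff in some valid order, so the handoff can sit as late as position 10 − 2 = 8.

8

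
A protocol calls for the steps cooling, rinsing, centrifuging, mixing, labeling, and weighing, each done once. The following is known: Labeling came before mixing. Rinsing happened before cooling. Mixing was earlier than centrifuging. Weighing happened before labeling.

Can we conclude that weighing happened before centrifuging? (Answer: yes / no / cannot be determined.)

Chain the constraints: weighing → labeling → mixing → centrifuging. Each link is directly stated, so weighing comes before centrifuging.

yes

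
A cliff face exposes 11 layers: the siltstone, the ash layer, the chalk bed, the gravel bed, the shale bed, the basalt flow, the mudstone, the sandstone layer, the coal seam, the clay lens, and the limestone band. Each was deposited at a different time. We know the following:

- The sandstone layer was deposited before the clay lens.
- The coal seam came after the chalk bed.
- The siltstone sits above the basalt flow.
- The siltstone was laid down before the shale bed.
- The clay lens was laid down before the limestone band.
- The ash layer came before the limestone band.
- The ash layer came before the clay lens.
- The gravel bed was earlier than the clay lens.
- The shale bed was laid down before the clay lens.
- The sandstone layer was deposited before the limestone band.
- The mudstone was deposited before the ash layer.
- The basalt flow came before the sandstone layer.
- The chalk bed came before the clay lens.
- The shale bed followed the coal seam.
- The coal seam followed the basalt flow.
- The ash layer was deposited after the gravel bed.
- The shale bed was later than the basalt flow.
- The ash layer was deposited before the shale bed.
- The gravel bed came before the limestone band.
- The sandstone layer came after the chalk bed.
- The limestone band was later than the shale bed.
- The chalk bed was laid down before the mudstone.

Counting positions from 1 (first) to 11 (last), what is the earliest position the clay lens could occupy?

10

The ash layer, the basalt flow, the chalk bed, the coal seam, the gravel bed, the mudstone, the sandstone layer, the shale bed, and the siltstone must all come before the clay lens — 9 forced predecessors.
Nothing else is forced ahead of the clay lens, so its earliest slot is position 9 + 1 = 10.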